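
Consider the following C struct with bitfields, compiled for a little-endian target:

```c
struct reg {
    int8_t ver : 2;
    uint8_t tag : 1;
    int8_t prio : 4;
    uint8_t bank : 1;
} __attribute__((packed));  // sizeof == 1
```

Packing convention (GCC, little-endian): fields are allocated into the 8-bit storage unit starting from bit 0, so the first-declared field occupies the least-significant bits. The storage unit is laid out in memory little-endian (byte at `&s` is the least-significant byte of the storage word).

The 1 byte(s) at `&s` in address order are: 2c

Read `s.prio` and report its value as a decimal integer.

[0]=0x2c (little-endian) → word 0x2c
ver:2 @ bit 0 → (0x2c>>0)&0x3 = 0x0
tag:1 @ bit 2 → (0x2c>>2)&0x1 = 0x1
prio:4 @ bit 3 → (0x2c>>3)&0xf = 0x5  ←
bank:1 @ bit 7 → (0x2c>>7)&0x1 = 0x0
prio signed 4b, MSB=0: value = 5

5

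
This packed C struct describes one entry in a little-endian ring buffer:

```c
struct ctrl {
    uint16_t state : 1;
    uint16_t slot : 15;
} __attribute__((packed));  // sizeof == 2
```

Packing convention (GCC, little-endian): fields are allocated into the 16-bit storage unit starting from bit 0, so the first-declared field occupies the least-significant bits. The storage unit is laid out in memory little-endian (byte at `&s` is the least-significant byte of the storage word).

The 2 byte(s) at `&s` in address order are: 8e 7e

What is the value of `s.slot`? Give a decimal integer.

16199

[0]=0x8e [1]=0x7e (little-endian) → word 0x7e8e
state [0+:1] = (word>>0) & 0x1 = 0
slot [1+:15] = (word>>1) & 0x7fff = 16199  ←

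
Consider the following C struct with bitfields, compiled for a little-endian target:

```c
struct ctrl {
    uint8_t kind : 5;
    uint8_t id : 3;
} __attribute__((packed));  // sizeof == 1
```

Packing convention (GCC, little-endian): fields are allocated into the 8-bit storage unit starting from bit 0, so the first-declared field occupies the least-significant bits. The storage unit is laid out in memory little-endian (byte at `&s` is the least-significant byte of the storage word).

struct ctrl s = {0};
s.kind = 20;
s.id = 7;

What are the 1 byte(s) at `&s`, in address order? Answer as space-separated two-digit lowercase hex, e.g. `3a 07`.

f4

[0+:5] kind=20 & 0x1f = 0x14; word=0x14
[5+:3] id=7 & 0x7 = 0x7; word=0xf4
word = 0xf4 → little-endian bytes:
  [0]=0xf4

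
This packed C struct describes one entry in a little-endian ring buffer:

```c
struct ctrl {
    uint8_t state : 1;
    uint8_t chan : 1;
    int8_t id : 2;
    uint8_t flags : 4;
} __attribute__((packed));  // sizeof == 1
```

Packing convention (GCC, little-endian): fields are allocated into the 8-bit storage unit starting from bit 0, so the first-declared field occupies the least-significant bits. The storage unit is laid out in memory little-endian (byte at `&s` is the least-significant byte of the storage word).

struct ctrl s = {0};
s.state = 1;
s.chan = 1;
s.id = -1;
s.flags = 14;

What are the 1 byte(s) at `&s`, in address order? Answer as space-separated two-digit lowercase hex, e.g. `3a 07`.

state:1 = 1 → 0x1 << 0 → word 0x01
chan:1 = 1 → 0x1 << 1 → word 0x03
id:2 = -1 → 0x3 << 2 → word 0x0f
flags:4 = 14 → 0xe << 4 → word 0xef
word = 0xef → little-endian bytes:
  [0]=0xef

ef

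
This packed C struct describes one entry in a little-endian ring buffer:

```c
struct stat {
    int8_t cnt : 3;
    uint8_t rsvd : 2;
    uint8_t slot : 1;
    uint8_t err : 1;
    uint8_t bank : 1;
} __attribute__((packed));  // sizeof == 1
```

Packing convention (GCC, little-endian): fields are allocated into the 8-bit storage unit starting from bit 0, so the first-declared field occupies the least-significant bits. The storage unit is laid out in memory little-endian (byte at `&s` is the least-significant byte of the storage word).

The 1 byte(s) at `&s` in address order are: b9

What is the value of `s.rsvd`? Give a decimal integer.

[0]=0xb9 (little-endian) → word 0xb9
cnt:3 @ bit 0 → (0xb9>>0)&0x7 = 0x1
rsvd:2 @ bit 3 → (0xb9>>3)&0x3 = 0x3  ←
slot:1 @ bit 5 → (0xb9>>5)&0x1 = 0x1
err:1 @ bit 6 → (0xb9>>6)&0x1 = 0x0
bank:1 @ bit 7 → (0xb9>>7)&0x1 = 0x1

3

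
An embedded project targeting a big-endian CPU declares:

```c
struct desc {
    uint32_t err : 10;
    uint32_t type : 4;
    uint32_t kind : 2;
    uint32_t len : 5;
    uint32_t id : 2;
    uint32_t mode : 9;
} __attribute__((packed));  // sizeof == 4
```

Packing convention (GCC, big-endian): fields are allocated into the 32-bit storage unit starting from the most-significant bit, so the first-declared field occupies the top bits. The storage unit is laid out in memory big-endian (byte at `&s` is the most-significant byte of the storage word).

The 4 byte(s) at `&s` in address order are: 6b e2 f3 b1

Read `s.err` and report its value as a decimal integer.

[0]=0x6b [1]=0xe2 [2]=0xf3 [3]=0xb1 (big-endian) → word 0x6be2f3b1
err [22+:10] = (word>>22) & 0x3ff = 431  ←
type [18+:4] = (word>>18) & 0xf = 8
kind [16+:2] = (word>>16) & 0x3 = 2
len [11+:5] = (word>>11) & 0x1f = 30
id [9+:2] = (word>>9) & 0x3 = 1
mode [0+:9] = (word>>0) & 0x1ff = 433

431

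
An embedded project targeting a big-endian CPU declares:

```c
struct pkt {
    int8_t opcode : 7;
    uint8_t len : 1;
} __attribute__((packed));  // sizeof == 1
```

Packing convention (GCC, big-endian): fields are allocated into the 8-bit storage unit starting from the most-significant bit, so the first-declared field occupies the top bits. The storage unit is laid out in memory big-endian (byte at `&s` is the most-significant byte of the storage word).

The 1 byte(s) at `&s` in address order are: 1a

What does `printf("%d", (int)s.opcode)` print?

13

[0]=0x1a (big-endian) → word 0x1a
opcode:7 @ bit 1 → (0x1a>>1)&0x7f = 0xd  ←
len:1 @ bit 0 → (0x1a>>0)&0x1 = 0x0
opcode signed 7b, MSB=0: value = 13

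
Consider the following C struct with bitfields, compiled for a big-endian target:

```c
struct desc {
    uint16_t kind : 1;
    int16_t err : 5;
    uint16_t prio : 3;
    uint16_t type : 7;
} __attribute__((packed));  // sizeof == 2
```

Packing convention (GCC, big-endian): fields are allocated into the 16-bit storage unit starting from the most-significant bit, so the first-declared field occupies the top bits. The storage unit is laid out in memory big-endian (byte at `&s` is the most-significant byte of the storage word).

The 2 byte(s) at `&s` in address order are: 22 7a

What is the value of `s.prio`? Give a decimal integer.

[0]=0x22 [1]=0x7a (big-endian) → word 0x227a
kind:1 @ bit 15 → (0x227a>>15)&0x1 = 0x0
err:5 @ bit 10 → (0x227a>>10)&0x1f = 0x8
prio:3 @ bit 7 → (0x227a>>7)&0x7 = 0x4  ←
type:7 @ bit 0 → (0x227a>>0)&0x7f = 0x7a

4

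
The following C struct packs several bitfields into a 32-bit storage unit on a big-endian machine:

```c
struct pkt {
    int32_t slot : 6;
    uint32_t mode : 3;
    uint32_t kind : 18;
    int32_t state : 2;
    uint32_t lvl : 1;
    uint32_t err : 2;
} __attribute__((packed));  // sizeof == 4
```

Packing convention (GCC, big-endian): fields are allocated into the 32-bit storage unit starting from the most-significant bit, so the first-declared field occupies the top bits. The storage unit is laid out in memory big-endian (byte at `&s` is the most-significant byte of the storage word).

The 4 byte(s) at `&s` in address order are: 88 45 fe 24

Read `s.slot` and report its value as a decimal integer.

-30

[0]=0x88 [1]=0x45 [2]=0xfe [3]=0x24 (big-endian) → word 0x8845fe24
slot:6 @ bit 26 → (0x8845fe24>>26)&0x3f = 0x22  ←
mode:3 @ bit 23 → (0x8845fe24>>23)&0x7 = 0x0
kind:18 @ bit 5 → (0x8845fe24>>5)&0x3ffff = 0x22ff1
state:2 @ bit 3 → (0x8845fe24>>3)&0x3 = 0x0
lvl:1 @ bit 2 → (0x8845fe24>>2)&0x1 = 0x1
err:2 @ bit 0 → (0x8845fe24>>0)&0x3 = 0x0
slot signed 6b, MSB=1: 34 - 64 = -30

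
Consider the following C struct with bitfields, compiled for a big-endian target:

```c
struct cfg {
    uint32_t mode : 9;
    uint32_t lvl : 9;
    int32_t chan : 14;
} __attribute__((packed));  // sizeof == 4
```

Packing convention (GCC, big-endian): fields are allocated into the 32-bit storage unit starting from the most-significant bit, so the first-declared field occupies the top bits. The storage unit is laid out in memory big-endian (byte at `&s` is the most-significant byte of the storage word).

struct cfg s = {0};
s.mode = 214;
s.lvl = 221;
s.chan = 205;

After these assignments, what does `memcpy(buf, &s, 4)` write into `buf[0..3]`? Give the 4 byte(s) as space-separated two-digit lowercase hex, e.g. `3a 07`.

6b 37 40 cd

mode (9b) val=214 bits=0xd6 at bit 23: 0x6b000000
lvl (9b) val=221 bits=0xdd at bit 14: 0x6b374000
chan (14b) val=205 bits=0xcd at bit 0: 0x6b3740cd
word = 0x6b3740cd → big-endian bytes:
  [0]=0x6b  [1]=0x37  [2]=0x40  [3]=0xcd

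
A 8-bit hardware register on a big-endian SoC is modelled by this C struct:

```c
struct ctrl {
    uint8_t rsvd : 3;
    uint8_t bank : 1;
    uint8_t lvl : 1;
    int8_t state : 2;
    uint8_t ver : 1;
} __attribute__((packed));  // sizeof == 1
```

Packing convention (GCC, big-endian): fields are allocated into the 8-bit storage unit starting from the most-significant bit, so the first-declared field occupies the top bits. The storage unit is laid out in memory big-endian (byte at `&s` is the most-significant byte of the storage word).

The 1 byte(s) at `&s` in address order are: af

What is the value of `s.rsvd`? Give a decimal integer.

[0]=0xaf (big-endian) → word 0xaf
rsvd [5+:3] = (word>>5) & 0x7 = 5  ←
bank [4+:1] = (word>>4) & 0x1 = 0
lvl [3+:1] = (word>>3) & 0x1 = 1
state [1+:2] = (word>>1) & 0x3 = 3
ver [0+:1] = (word>>0) & 0x1 = 1

5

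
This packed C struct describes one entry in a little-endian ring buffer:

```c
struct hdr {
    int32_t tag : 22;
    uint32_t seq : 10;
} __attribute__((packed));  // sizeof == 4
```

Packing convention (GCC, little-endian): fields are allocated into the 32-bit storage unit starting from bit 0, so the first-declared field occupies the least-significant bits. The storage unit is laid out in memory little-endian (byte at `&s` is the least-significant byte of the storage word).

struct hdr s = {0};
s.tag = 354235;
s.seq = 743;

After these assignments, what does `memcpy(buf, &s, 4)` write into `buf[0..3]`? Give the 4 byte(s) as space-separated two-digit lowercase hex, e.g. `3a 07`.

bb 67 c5 b9

[0+:22] tag=354235 & 0x3fffff = 0x567bb; word=0x000567bb
[22+:10] seq=743 & 0x3ff = 0x2e7; word=0xb9c567bb
word = 0xb9c567bb → little-endian bytes:
  [0]=0xbb  [1]=0x67  [2]=0xc5  [3]=0xb9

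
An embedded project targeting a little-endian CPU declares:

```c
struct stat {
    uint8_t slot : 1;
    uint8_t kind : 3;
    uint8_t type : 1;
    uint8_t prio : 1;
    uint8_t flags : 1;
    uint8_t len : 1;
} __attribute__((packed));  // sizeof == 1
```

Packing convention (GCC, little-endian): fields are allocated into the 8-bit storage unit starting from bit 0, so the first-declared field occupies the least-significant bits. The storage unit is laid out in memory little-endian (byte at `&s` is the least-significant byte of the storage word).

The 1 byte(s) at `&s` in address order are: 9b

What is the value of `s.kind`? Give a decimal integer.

5

[0]=0x9b (little-endian) → word 0x9b
slot [0+:1] = (word>>0) & 0x1 = 1
kind [1+:3] = (word>>1) & 0x7 = 5  ←
type [4+:1] = (word>>4) & 0x1 = 1
prio [5+:1] = (word>>5) & 0x1 = 0
flags [6+:1] = (word>>6) & 0x1 = 0
len [7+:1] = (word>>7) & 0x1 = 1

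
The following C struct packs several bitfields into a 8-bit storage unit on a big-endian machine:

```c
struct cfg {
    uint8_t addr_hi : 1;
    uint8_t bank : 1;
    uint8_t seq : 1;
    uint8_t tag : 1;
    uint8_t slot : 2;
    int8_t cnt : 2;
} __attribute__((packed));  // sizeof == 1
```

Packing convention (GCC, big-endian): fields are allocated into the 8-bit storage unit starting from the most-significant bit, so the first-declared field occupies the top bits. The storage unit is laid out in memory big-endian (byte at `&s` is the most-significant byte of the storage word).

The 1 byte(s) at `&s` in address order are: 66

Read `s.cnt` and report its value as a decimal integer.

[0]=0x66 (big-endian) → word 0x66
addr_hi:1 @ bit 7 → (0x66>>7)&0x1 = 0x0
bank:1 @ bit 6 → (0x66>>6)&0x1 = 0x1
seq:1 @ bit 5 → (0x66>>5)&0x1 = 0x1
tag:1 @ bit 4 → (0x66>>4)&0x1 = 0x0
slot:2 @ bit 2 → (0x66>>2)&0x3 = 0x1
cnt:2 @ bit 0 → (0x66>>0)&0x3 = 0x2  ←
cnt signed 2b, MSB=1: 2 - 4 = -2

-2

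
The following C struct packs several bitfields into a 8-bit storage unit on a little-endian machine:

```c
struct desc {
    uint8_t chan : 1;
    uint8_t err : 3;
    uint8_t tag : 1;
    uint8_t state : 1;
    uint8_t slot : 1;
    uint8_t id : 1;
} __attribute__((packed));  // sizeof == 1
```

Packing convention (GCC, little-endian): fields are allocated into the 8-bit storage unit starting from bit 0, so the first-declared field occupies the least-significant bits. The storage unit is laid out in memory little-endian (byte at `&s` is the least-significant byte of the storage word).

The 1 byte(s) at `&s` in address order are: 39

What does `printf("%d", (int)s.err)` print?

4

[0]=0x39 (little-endian) → word 0x39
chan:1 @ bit 0 → (0x39>>0)&0x1 = 0x1
err:3 @ bit 1 → (0x39>>1)&0x7 = 0x4  ←
tag:1 @ bit 4 → (0x39>>4)&0x1 = 0x1
state:1 @ bit 5 → (0x39>>5)&0x1 = 0x1
slot:1 @ bit 6 → (0x39>>6)&0x1 = 0x0
id:1 @ bit 7 → (0x39>>7)&0x1 = 0x0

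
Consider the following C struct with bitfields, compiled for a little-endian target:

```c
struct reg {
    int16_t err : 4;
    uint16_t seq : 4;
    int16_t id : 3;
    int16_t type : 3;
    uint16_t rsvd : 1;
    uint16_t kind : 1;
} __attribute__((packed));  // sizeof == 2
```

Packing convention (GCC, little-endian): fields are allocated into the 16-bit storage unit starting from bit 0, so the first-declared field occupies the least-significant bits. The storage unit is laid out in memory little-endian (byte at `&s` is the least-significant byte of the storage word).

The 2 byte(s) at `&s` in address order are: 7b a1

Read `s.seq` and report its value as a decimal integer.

[0]=0x7b [1]=0xa1 (little-endian) → word 0xa17b
err:4 @ bit 0 → (0xa17b>>0)&0xf = 0xb
seq:4 @ bit 4 → (0xa17b>>4)&0xf = 0x7  ←
id:3 @ bit 8 → (0xa17b>>8)&0x7 = 0x1
type:3 @ bit 11 → (0xa17b>>11)&0x7 = 0x4
rsvd:1 @ bit 14 → (0xa17b>>14)&0x1 = 0x0
kind:1 @ bit 15 → (0xa17b>>15)&0x1 = 0x1

7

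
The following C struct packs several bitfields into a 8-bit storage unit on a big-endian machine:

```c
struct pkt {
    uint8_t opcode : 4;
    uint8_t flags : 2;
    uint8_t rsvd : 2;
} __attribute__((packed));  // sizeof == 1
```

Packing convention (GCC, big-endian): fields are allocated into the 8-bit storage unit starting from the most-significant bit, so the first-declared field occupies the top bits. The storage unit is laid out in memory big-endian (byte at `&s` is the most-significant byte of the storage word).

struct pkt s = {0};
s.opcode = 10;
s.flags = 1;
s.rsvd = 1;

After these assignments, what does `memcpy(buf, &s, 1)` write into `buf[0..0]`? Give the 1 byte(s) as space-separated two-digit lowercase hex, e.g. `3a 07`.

opcode (4b) val=10 bits=0xa at bit 4: 0xa0
flags (2b) val=1 bits=0x1 at bit 2: 0xa4
rsvd (2b) val=1 bits=0x1 at bit 0: 0xa5
word = 0xa5 → big-endian bytes:
  [0]=0xa5

a5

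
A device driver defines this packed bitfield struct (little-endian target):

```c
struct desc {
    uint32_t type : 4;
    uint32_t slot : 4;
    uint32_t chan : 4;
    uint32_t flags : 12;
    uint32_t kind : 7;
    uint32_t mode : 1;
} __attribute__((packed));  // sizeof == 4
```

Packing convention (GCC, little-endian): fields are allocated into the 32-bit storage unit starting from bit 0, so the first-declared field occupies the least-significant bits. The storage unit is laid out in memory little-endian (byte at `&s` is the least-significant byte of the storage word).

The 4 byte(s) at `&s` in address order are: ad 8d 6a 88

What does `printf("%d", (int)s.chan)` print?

13

[0]=0xad [1]=0x8d [2]=0x6a [3]=0x88 (little-endian) → word 0x886a8dad
type:4 @ bit 0 → (0x886a8dad>>0)&0xf = 0xd
slot:4 @ bit 4 → (0x886a8dad>>4)&0xf = 0xa
chan:4 @ bit 8 → (0x886a8dad>>8)&0xf = 0xd  ←
flags:12 @ bit 12 → (0x886a8dad>>12)&0xfff = 0x6a8
kind:7 @ bit 24 → (0x886a8dad>>24)&0x7f = 0x8
mode:1 @ bit 31 → (0x886a8dad>>31)&0x1 = 0x1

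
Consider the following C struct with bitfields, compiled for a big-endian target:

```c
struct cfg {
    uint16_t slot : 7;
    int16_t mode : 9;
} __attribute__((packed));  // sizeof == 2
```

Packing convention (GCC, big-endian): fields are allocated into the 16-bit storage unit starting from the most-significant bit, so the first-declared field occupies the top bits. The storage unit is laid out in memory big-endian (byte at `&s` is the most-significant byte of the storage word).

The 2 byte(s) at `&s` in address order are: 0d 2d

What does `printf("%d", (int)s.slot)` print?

[0]=0x0d [1]=0x2d (big-endian) → word 0x0d2d
slot:7 @ bit 9 → (0x0d2d>>9)&0x7f = 0x6  ←
mode:9 @ bit 0 → (0x0d2d>>0)&0x1ff = 0x12d

6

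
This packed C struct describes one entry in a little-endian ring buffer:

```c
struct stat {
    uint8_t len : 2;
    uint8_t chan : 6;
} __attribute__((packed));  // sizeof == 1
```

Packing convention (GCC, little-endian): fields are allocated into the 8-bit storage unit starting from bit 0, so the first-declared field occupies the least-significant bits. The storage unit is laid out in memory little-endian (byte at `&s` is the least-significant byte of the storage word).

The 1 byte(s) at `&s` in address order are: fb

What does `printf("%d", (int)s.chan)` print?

[0]=0xfb (little-endian) → word 0xfb
len [0+:2] = (word>>0) & 0x3 = 3
chan [2+:6] = (word>>2) & 0x3f = 62  ←

62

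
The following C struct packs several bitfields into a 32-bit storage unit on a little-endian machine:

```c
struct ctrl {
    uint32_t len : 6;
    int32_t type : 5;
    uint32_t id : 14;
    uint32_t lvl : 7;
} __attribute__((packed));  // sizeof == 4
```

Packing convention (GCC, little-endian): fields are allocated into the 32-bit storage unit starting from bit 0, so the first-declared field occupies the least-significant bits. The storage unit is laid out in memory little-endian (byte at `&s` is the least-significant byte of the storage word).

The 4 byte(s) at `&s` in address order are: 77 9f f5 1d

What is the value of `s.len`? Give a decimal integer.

[0]=0x77 [1]=0x9f [2]=0xf5 [3]=0x1d (little-endian) → word 0x1df59f77
len [0+:6] = (word>>0) & 0x3f = 55  ←
type [6+:5] = (word>>6) & 0x1f = 29
id [11+:14] = (word>>11) & 0x3fff = 16051
lvl [25+:7] = (word>>25) & 0x7f = 14

55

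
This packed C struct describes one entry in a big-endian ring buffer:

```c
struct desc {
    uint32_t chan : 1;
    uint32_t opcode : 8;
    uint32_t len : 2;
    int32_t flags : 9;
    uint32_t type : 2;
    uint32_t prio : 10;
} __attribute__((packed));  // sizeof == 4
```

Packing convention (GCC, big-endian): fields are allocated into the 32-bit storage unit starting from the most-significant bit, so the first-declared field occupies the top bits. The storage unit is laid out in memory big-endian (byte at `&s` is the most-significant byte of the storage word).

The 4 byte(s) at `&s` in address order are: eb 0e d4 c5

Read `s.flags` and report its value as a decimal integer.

237

[0]=0xeb [1]=0x0e [2]=0xd4 [3]=0xc5 (big-endian) → word 0xeb0ed4c5
chan [31+:1] = (word>>31) & 0x1 = 1
opcode [23+:8] = (word>>23) & 0xff = 214
len [21+:2] = (word>>21) & 0x3 = 0
flags [12+:9] = (word>>12) & 0x1ff = 237  ←
type [10+:2] = (word>>10) & 0x3 = 1
prio [0+:10] = (word>>0) & 0x3ff = 197
flags signed 9b, MSB=0: value = 237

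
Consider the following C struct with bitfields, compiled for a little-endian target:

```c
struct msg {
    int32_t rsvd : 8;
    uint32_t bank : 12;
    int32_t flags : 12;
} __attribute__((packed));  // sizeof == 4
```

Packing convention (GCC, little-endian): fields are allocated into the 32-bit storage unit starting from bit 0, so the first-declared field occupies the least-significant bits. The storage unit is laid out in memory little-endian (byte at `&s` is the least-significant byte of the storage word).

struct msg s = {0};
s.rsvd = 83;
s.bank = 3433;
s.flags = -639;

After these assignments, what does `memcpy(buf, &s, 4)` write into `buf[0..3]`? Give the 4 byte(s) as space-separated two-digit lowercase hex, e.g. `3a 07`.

53 69 1d d8

rsvd (8b) val=83 bits=0x53 at bit 0: 0x00000053
bank (12b) val=3433 bits=0xd69 at bit 8: 0x000d6953
flags (12b) val=-639 bits=0xd81 at bit 20: 0xd81d6953
word = 0xd81d6953 → little-endian bytes:
  [0]=0x53  [1]=0x69  [2]=0x1d  [3]=0xd8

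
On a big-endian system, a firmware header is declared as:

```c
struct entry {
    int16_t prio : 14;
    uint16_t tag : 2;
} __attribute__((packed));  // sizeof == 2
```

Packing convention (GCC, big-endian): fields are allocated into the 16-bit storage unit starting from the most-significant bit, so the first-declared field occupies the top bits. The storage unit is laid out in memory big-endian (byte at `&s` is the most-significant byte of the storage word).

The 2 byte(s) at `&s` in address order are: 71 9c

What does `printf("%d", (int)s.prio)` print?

[0]=0x71 [1]=0x9c (big-endian) → word 0x719c
prio:14 @ bit 2 → (0x719c>>2)&0x3fff = 0x1c67  ←
tag:2 @ bit 0 → (0x719c>>0)&0x3 = 0x0
prio signed 14b, MSB=0: value = 7271

7271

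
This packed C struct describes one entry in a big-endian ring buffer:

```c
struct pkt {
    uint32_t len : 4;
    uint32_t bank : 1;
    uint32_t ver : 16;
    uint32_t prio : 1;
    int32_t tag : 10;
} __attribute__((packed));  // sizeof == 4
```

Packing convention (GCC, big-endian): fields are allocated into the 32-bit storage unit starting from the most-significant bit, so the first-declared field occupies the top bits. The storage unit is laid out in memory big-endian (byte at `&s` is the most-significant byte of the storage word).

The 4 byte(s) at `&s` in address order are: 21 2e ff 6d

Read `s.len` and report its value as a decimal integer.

2

[0]=0x21 [1]=0x2e [2]=0xff [3]=0x6d (big-endian) → word 0x212eff6d
len:4 @ bit 28 → (0x212eff6d>>28)&0xf = 0x2  ←
bank:1 @ bit 27 → (0x212eff6d>>27)&0x1 = 0x0
ver:16 @ bit 11 → (0x212eff6d>>11)&0xffff = 0x25df
prio:1 @ bit 10 → (0x212eff6d>>10)&0x1 = 0x1
tag:10 @ bit 0 → (0x212eff6d>>0)&0x3ff = 0x36d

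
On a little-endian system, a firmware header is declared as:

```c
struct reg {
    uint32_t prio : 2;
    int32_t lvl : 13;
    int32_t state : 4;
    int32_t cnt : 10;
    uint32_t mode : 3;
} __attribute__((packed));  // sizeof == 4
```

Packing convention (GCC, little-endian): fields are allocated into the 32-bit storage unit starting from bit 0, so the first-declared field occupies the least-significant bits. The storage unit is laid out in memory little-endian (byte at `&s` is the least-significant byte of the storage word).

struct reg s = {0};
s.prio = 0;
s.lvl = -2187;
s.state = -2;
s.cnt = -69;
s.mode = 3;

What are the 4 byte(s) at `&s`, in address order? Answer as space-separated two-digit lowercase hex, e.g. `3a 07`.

d4 5d df 7d

prio (2b) val=0 bits=0x0 at bit 0: 0x00000000
lvl (13b) val=-2187 bits=0x1775 at bit 2: 0x00005dd4
state (4b) val=-2 bits=0xe at bit 15: 0x00075dd4
cnt (10b) val=-69 bits=0x3bb at bit 19: 0x1ddf5dd4
mode (3b) val=3 bits=0x3 at bit 29: 0x7ddf5dd4
word = 0x7ddf5dd4 → little-endian bytes:
  [0]=0xd4  [1]=0x5d  [2]=0xdf  [3]=0x7d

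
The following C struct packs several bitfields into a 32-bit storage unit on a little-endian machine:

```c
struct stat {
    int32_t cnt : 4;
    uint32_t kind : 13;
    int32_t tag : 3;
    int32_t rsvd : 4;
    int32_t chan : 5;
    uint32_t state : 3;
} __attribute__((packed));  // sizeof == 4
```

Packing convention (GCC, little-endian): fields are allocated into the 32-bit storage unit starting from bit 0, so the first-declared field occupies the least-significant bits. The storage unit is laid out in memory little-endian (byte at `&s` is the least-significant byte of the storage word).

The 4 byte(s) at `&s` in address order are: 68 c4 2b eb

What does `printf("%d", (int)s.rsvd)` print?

[0]=0x68 [1]=0xc4 [2]=0x2b [3]=0xeb (little-endian) → word 0xeb2bc468
cnt:4 @ bit 0 → (0xeb2bc468>>0)&0xf = 0x8
kind:13 @ bit 4 → (0xeb2bc468>>4)&0x1fff = 0x1c46
tag:3 @ bit 17 → (0xeb2bc468>>17)&0x7 = 0x5
rsvd:4 @ bit 20 → (0xeb2bc468>>20)&0xf = 0x2  ←
chan:5 @ bit 24 → (0xeb2bc468>>24)&0x1f = 0xb
state:3 @ bit 29 → (0xeb2bc468>>29)&0x7 = 0x7
rsvd signed 4b, MSB=0: value = 2

2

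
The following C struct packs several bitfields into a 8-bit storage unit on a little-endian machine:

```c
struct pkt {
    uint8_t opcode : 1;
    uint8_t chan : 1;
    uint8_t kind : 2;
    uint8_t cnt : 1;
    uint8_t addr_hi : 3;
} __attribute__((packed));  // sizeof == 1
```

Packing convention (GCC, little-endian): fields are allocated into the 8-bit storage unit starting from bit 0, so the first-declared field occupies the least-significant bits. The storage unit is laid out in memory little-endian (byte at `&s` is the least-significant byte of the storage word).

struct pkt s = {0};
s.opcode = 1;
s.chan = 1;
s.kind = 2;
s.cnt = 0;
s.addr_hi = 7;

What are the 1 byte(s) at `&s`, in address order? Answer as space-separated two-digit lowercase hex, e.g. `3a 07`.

eb

opcode:1 = 1 → 0x1 << 0 → word 0x01
chan:1 = 1 → 0x1 << 1 → word 0x03
kind:2 = 2 → 0x2 << 2 → word 0x0b
cnt:1 = 0 → 0x0 << 4 → word 0x0b
addr_hi:3 = 7 → 0x7 << 5 → word 0xeb
word = 0xeb → little-endian bytes:
  [0]=0xeb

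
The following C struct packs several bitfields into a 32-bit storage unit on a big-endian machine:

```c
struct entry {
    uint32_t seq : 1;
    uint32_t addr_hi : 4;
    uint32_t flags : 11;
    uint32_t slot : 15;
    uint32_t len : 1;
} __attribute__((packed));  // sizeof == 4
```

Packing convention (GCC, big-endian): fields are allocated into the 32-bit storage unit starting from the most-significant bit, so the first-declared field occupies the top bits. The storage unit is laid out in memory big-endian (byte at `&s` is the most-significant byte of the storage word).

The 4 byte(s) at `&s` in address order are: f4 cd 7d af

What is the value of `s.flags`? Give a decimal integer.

[0]=0xf4 [1]=0xcd [2]=0x7d [3]=0xaf (big-endian) → word 0xf4cd7daf
seq [31+:1] = (word>>31) & 0x1 = 1
addr_hi [27+:4] = (word>>27) & 0xf = 14
flags [16+:11] = (word>>16) & 0x7ff = 1229  ←
slot [1+:15] = (word>>1) & 0x7fff = 16087
len [0+:1] = (word>>0) & 0x1 = 1

1229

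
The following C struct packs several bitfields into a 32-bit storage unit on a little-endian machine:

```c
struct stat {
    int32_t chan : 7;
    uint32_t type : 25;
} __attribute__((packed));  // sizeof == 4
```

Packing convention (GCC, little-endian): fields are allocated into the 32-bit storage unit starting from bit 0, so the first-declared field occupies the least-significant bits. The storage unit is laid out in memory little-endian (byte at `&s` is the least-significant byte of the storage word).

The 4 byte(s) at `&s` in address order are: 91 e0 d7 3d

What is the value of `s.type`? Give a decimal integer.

8105921

[0]=0x91 [1]=0xe0 [2]=0xd7 [3]=0x3d (little-endian) → word 0x3dd7e091
chan:7 @ bit 0 → (0x3dd7e091>>0)&0x7f = 0x11
type:25 @ bit 7 → (0x3dd7e091>>7)&0x1ffffff = 0x7bafc1  ←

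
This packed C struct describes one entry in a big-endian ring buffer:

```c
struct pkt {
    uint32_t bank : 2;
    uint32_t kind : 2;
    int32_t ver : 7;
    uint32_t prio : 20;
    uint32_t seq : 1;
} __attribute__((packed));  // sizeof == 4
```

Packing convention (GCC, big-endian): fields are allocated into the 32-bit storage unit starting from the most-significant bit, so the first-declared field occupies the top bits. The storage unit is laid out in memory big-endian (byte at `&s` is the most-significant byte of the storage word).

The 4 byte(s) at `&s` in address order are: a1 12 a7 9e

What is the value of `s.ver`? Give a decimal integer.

8

[0]=0xa1 [1]=0x12 [2]=0xa7 [3]=0x9e (big-endian) → word 0xa112a79e
bank [30+:2] = (word>>30) & 0x3 = 2
kind [28+:2] = (word>>28) & 0x3 = 2
ver [21+:7] = (word>>21) & 0x7f = 8  ←
prio [1+:20] = (word>>1) & 0xfffff = 611279
seq [0+:1] = (word>>0) & 0x1 = 0
ver signed 7b, MSB=0: value = 8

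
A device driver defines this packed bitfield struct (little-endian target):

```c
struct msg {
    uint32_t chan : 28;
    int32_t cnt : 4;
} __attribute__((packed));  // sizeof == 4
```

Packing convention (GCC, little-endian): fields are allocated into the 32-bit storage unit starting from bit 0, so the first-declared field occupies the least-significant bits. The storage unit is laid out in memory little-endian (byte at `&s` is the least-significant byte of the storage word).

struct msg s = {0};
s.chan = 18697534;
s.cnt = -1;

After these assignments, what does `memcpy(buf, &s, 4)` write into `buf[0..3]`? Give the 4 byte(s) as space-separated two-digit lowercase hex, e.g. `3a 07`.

chan:28 = 18697534 → 0x11d4d3e << 0 → word 0x011d4d3e
cnt:4 = -1 → 0xf << 28 → word 0xf11d4d3e
word = 0xf11d4d3e → little-endian bytes:
  [0]=0x3e  [1]=0x4d  [2]=0x1d  [3]=0xf1

3e 4d 1d f1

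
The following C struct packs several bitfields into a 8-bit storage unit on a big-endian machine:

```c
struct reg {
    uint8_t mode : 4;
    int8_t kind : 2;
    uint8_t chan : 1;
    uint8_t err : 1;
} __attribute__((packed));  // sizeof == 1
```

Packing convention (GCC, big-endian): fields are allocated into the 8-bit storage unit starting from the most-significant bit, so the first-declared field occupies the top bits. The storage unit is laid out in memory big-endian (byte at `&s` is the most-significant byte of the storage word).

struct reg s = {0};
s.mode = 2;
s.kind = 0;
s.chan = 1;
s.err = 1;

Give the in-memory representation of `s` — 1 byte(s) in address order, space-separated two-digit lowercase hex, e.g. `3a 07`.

mode:4 = 2 → 0x2 << 4 → word 0x20
kind:2 = 0 → 0x0 << 2 → word 0x20
chan:1 = 1 → 0x1 << 1 → word 0x22
err:1 = 1 → 0x1 << 0 → word 0x23
word = 0x23 → big-endian bytes:
  [0]=0x23

23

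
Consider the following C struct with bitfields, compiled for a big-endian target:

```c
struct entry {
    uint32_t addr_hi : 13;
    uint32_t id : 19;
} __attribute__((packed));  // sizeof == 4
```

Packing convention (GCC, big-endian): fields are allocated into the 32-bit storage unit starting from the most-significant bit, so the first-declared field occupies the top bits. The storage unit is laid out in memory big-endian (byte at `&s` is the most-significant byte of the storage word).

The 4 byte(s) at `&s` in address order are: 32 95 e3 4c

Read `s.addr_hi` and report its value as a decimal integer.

[0]=0x32 [1]=0x95 [2]=0xe3 [3]=0x4c (big-endian) → word 0x3295e34c
addr_hi:13 @ bit 19 → (0x3295e34c>>19)&0x1fff = 0x652  ←
id:19 @ bit 0 → (0x3295e34c>>0)&0x7ffff = 0x5e34c

1618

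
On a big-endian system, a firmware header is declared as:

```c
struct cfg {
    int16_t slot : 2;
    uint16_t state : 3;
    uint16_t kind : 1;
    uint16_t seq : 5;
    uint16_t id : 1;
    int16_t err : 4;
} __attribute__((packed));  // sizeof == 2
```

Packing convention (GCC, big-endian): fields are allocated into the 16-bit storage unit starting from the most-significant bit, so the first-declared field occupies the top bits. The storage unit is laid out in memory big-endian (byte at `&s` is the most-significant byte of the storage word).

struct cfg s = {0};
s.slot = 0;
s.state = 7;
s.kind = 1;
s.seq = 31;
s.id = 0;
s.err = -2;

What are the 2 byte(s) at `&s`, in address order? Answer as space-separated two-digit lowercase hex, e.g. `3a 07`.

3f ee

[14+:2] slot=0 & 0x3 = 0x0; word=0x0000
[11+:3] state=7 & 0x7 = 0x7; word=0x3800
[10+:1] kind=1 & 0x1 = 0x1; word=0x3c00
[5+:5] seq=31 & 0x1f = 0x1f; word=0x3fe0
[4+:1] id=0 & 0x1 = 0x0; word=0x3fe0
[0+:4] err=-2 & 0xf = 0xe; word=0x3fee
word = 0x3fee → big-endian bytes:
  [0]=0x3f  [1]=0xee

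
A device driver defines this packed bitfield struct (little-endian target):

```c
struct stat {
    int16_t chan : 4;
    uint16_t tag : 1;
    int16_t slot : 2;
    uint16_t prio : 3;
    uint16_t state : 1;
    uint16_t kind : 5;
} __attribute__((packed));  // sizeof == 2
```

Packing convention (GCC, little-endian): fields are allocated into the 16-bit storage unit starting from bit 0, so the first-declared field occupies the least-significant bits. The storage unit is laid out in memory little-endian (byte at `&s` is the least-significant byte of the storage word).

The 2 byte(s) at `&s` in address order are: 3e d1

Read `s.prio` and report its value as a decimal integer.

2

[0]=0x3e [1]=0xd1 (little-endian) → word 0xd13e
chan [0+:4] = (word>>0) & 0xf = 14
tag [4+:1] = (word>>4) & 0x1 = 1
slot [5+:2] = (word>>5) & 0x3 = 1
prio [7+:3] = (word>>7) & 0x7 = 2  ←
state [10+:1] = (word>>10) & 0x1 = 0
kind [11+:5] = (word>>11) & 0x1f = 26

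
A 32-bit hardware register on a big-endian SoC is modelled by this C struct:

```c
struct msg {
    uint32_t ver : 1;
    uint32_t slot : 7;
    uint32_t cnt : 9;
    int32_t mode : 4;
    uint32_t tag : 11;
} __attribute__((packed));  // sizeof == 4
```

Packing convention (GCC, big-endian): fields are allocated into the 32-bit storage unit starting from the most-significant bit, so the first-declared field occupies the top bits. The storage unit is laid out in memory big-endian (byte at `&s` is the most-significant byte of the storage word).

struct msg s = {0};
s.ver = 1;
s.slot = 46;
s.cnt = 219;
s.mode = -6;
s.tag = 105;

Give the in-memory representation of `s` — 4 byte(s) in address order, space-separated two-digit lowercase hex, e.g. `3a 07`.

ae 6d d0 69

ver (1b) val=1 bits=0x1 at bit 31: 0x80000000
slot (7b) val=46 bits=0x2e at bit 24: 0xae000000
cnt (9b) val=219 bits=0xdb at bit 15: 0xae6d8000
mode (4b) val=-6 bits=0xa at bit 11: 0xae6dd000
tag (11b) val=105 bits=0x69 at bit 0: 0xae6dd069
word = 0xae6dd069 → big-endian bytes:
  [0]=0xae  [1]=0x6d  [2]=0xd0  [3]=0x69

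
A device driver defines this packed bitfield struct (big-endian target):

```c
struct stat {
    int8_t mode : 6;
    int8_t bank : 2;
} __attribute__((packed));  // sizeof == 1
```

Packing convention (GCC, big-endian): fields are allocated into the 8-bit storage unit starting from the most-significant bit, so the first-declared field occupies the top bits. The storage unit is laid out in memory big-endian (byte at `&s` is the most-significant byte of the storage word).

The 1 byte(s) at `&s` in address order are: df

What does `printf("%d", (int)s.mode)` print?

-9

[0]=0xdf (big-endian) → word 0xdf
mode:6 @ bit 2 → (0xdf>>2)&0x3f = 0x37  ←
bank:2 @ bit 0 → (0xdf>>0)&0x3 = 0x3
mode signed 6b, MSB=1: 55 - 64 = -9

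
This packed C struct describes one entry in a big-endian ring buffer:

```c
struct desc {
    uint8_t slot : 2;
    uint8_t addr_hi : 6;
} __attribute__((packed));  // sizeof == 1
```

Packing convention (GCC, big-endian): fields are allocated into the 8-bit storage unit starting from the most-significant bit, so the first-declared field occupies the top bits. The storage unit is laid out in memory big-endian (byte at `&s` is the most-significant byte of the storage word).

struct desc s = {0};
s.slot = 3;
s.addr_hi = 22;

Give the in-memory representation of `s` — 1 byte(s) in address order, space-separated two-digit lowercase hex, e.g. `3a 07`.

d6

[6+:2] slot=3 & 0x3 = 0x3; word=0xc0
[0+:6] addr_hi=22 & 0x3f = 0x16; word=0xd6
word = 0xd6 → big-endian bytes:
  [0]=0xd6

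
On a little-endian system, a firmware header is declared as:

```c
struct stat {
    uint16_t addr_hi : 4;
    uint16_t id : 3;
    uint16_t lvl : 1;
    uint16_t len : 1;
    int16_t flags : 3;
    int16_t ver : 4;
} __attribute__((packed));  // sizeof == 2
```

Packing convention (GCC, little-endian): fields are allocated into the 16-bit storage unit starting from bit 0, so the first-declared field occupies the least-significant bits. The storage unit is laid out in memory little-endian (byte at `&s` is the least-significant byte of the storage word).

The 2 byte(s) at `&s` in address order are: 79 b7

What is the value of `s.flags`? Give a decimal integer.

[0]=0x79 [1]=0xb7 (little-endian) → word 0xb779
addr_hi:4 @ bit 0 → (0xb779>>0)&0xf = 0x9
id:3 @ bit 4 → (0xb779>>4)&0x7 = 0x7
lvl:1 @ bit 7 → (0xb779>>7)&0x1 = 0x0
len:1 @ bit 8 → (0xb779>>8)&0x1 = 0x1
flags:3 @ bit 9 → (0xb779>>9)&0x7 = 0x3  ←
ver:4 @ bit 12 → (0xb779>>12)&0xf = 0xb
flags signed 3b, MSB=0: value = 3

3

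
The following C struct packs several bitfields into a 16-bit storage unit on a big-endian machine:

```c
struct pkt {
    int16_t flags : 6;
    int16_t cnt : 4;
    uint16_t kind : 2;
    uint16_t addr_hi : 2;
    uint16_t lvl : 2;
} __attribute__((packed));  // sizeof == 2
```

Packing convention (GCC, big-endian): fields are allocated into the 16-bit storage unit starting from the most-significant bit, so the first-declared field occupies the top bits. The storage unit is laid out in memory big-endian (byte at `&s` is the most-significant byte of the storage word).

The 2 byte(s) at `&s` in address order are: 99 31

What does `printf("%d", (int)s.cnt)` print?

[0]=0x99 [1]=0x31 (big-endian) → word 0x9931
flags:6 @ bit 10 → (0x9931>>10)&0x3f = 0x26
cnt:4 @ bit 6 → (0x9931>>6)&0xf = 0x4  ←
kind:2 @ bit 4 → (0x9931>>4)&0x3 = 0x3
addr_hi:2 @ bit 2 → (0x9931>>2)&0x3 = 0x0
lvl:2 @ bit 0 → (0x9931>>0)&0x3 = 0x1
cnt signed 4b, MSB=0: value = 4

4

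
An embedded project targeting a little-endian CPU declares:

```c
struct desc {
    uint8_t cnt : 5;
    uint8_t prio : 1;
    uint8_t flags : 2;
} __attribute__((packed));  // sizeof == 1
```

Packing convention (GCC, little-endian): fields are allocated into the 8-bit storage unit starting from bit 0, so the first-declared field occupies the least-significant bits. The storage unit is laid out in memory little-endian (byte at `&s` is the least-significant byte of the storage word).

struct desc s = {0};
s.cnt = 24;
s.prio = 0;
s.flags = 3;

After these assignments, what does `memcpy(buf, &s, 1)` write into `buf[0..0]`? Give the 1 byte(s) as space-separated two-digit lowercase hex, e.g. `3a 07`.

d8

cnt:5 = 24 → 0x18 << 0 → word 0x18
prio:1 = 0 → 0x0 << 5 → word 0x18
flags:2 = 3 → 0x3 << 6 → word 0xd8
word = 0xd8 → little-endian bytes:
  [0]=0xd8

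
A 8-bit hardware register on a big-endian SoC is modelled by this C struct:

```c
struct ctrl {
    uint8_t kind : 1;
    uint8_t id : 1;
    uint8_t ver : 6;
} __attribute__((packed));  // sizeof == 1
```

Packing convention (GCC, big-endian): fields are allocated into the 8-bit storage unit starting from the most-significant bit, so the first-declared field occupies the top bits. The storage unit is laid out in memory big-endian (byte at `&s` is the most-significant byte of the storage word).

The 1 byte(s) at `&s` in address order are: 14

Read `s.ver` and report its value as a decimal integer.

[0]=0x14 (big-endian) → word 0x14
kind:1 @ bit 7 → (0x14>>7)&0x1 = 0x0
id:1 @ bit 6 → (0x14>>6)&0x1 = 0x0
ver:6 @ bit 0 → (0x14>>0)&0x3f = 0x14  ←

20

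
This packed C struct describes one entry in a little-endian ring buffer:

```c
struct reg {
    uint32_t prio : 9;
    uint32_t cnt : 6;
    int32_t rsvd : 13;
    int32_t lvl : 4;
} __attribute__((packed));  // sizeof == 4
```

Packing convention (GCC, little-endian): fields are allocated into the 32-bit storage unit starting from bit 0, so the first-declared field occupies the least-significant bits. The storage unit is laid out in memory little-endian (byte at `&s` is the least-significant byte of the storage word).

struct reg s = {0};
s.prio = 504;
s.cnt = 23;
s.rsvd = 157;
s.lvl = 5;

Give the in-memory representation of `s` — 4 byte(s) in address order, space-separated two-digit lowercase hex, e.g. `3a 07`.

f8 af 4e 50

prio (9b) val=504 bits=0x1f8 at bit 0: 0x000001f8
cnt (6b) val=23 bits=0x17 at bit 9: 0x00002ff8
rsvd (13b) val=157 bits=0x9d at bit 15: 0x004eaff8
lvl (4b) val=5 bits=0x5 at bit 28: 0x504eaff8
word = 0x504eaff8 → little-endian bytes:
  [0]=0xf8  [1]=0xaf  [2]=0x4e  [3]=0x50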